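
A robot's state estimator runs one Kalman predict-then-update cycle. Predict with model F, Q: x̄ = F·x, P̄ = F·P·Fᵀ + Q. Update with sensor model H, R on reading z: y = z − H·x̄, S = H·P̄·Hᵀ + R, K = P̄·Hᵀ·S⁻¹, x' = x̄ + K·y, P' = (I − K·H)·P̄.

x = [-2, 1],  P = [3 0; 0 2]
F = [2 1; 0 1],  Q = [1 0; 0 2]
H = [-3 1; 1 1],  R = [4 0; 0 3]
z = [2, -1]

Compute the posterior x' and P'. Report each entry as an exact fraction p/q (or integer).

x̄ = F·x = [-3, 1]
P̄ = F·P·Fᵀ + Q = [15 2; 2 4]
y = z − H·x̄ = [-8, 1]
S = H·P̄·Hᵀ + R = [131 -45; -45 26]
K = P̄·Hᵀ·S⁻¹ = [-353/1381 292/1381; 218/1381 696/1381]
x' = x̄ + K·y = [-1027/1381, 333/1381]
P' = (I − K·H)·P̄ = [572/1381 304/1381; 304/1381 1784/1381]

x' = [-1027/1381, 333/1381]
P' = [572/1381 304/1381; 304/1381 1784/1381]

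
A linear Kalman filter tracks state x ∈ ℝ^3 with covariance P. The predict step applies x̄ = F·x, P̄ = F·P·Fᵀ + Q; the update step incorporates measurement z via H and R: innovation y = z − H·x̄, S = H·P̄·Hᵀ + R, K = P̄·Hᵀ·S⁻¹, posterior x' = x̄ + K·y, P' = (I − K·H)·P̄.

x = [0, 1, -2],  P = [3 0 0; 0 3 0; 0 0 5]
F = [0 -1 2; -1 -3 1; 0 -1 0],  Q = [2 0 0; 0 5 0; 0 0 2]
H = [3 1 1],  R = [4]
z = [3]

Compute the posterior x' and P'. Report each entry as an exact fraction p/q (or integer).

x̄ = F·x = [-5, -5, -1]
P̄ = F·P·Fᵀ + Q = [25 19 3; 19 40 9; 3 9 5]
y = z − H·x̄ = [24]
S = H·P̄·Hᵀ + R = [424]
K = P̄·Hᵀ·S⁻¹ = [97/424; 1/4; 23/424]
x' = x̄ + K·y = [26/53, 1, 16/53]
P' = (I − K·H)·P̄ = [1191/424 -21/4 -959/424; -21/4 27/2 13/4; -959/424 13/4 1591/424]

x' = [26/53, 1, 16/53]
P' = [1191/424 -21/4 -959/424; -21/4 27/2 13/4; -959/424 13/4 1591/424]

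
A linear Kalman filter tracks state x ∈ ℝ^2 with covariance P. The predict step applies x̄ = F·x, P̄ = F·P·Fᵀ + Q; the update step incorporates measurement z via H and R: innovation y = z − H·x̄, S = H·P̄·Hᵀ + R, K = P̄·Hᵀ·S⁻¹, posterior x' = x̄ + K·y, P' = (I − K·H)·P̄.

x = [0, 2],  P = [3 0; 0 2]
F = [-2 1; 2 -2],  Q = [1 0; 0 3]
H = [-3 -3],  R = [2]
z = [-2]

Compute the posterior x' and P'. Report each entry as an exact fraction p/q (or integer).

x̄ = F·x = [2, -4]
P̄ = F·P·Fᵀ + Q = [15 -16; -16 23]
y = z − H·x̄ = [-8]
S = H·P̄·Hᵀ + R = [56]
K = P̄·Hᵀ·S⁻¹ = [3/56; -3/8]
x' = x̄ + K·y = [11/7, -1]
P' = (I − K·H)·P̄ = [831/56 -119/8; -119/8 121/8]

x' = [11/7, -1]
P' = [831/56 -119/8; -119/8 121/8]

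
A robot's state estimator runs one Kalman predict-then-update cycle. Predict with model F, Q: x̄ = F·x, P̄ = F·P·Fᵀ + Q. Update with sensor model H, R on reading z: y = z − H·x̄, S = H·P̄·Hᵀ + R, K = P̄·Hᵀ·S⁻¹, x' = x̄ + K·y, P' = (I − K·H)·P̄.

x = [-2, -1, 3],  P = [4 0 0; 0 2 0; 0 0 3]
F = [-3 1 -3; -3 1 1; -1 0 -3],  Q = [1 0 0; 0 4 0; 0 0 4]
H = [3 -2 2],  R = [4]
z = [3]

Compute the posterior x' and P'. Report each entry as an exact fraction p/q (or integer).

x̄ = F·x = [-4, 8, -7]
P̄ = F·P·Fᵀ + Q = [66 29 39; 29 45 3; 39 3 35]
y = z − H·x̄ = [45]
S = H·P̄·Hᵀ + R = [1014]
K = P̄·Hᵀ·S⁻¹ = [109/507; 1/338; 181/1014]
x' = x̄ + K·y = [959/169, 2749/338, 349/338]
P' = (I − K·H)·P̄ = [9700/507 4792/169 44/507; 4792/169 15207/338 833/338; 44/507 833/338 2729/1014]

x' = [959/169, 2749/338, 349/338]
P' = [9700/507 4792/169 44/507; 4792/169 15207/338 833/338; 44/507 833/338 2729/1014]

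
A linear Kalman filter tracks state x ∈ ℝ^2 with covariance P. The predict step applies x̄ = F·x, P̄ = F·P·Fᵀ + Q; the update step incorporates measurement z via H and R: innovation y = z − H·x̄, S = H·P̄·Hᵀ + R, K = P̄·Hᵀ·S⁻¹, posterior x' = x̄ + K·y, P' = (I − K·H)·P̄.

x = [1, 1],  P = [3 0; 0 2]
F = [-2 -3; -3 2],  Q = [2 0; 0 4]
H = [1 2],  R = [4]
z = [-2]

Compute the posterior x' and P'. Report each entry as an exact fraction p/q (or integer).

x̄ = F·x = [-5, -1]
P̄ = F·P·Fᵀ + Q = [32 6; 6 39]
y = z − H·x̄ = [5]
S = H·P̄·Hᵀ + R = [216]
K = P̄·Hᵀ·S⁻¹ = [11/54; 7/18]
x' = x̄ + K·y = [-215/54, 17/18]
P' = (I − K·H)·P̄ = [622/27 -100/9; -100/9 19/3]

x' = [-215/54, 17/18]
P' = [622/27 -100/9; -100/9 19/3]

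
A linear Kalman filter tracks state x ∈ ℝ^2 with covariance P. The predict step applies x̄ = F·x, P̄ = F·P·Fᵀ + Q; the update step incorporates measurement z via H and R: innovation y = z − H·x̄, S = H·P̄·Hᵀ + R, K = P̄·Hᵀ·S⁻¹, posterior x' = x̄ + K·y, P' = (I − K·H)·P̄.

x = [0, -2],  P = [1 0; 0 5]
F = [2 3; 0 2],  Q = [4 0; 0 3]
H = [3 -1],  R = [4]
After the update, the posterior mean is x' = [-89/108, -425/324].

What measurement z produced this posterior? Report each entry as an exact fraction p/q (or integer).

z = [-1]

x̄ = F·x = [-6, -4]
P̄ = F·P·Fᵀ + Q = [53 30; 30 23]
S = H·P̄·Hᵀ + R = [324]
K = P̄·Hᵀ·S⁻¹ = [43/108; 67/324]
x' − x̄ = [559/108, 871/324] = K·y
y = (KᵀK)⁻¹·Kᵀ·(x' − x̄) = [13]
z = y + H·x̄ = [13] + [-14] = [-1]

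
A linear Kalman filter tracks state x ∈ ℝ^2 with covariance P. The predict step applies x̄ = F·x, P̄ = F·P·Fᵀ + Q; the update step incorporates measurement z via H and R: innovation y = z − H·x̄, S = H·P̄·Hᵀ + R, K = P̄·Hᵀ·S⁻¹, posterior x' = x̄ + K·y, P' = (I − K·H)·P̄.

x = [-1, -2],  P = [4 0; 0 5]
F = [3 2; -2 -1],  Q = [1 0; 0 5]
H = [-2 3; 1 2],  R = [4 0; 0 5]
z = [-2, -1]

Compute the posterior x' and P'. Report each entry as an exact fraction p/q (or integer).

x̄ = F·x = [-7, 4]
P̄ = F·P·Fᵀ + Q = [57 -34; -34 26]
y = z − H·x̄ = [-28, -2]
S = H·P̄·Hᵀ + R = [874 76; 76 30]
K = P̄·Hᵀ·S⁻¹ = [-1411/5111 179/538; 753/5111 61/269]
x' = x̄ + K·y = [330/5111, -2958/5111]
P' = (I − K·H)·P̄ = [10513/10222 1623/5111; 1623/5111 2086/5111]

x' = [330/5111, -2958/5111]
P' = [10513/10222 1623/5111; 1623/5111 2086/5111]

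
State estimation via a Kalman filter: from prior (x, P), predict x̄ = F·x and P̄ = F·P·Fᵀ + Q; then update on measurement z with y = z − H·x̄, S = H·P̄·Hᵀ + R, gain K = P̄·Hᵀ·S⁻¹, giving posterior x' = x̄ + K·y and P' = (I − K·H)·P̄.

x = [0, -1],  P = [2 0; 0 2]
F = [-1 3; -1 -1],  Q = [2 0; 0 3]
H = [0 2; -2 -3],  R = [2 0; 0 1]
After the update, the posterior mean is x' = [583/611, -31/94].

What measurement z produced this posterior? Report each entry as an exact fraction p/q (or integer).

z = [-1, -1]

x̄ = F·x = [-3, 1]
P̄ = F·P·Fᵀ + Q = [22 -4; -4 7]
S = H·P̄·Hᵀ + R = [30 -26; -26 104]
K = P̄·Hᵀ·S⁻¹ = [-32/47 -292/611; 43/94 -1/94]
x' − x̄ = [2416/611, -125/94] = K·y
y = (KᵀK)⁻¹·Kᵀ·(x' − x̄) = [-3, -4]
z = y + H·x̄ = [-3, -4] + [2, 3] = [-1, -1]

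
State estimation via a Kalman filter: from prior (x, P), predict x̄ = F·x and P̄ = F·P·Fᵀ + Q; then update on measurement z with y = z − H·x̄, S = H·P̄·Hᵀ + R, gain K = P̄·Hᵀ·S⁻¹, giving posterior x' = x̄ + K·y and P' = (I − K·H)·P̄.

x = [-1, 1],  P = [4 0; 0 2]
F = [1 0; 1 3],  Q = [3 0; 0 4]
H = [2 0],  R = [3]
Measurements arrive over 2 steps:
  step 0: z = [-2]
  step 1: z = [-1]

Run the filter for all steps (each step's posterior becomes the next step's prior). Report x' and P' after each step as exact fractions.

step 0: x̄ = F·x = [-1, 2]
step 0: P̄ = F·P·Fᵀ + Q = [7 4; 4 26]
step 0: y = z − H·x̄ = [0]
step 0: S = H·P̄·Hᵀ + R = [31]
step 0: K = P̄·Hᵀ·S⁻¹ = [14/31; 8/31]
step 0: x' = x̄ + K·y = [-1, 2]
step 0: P' = (I − K·H)·P̄ = [21/31 12/31; 12/31 742/31]
step 1: x̄ = F·x = [-1, 5]
step 1: P̄ = F·P·Fᵀ + Q = [114/31 57/31; 57/31 6895/31]
step 1: y = z − H·x̄ = [1]
step 1: S = H·P̄·Hᵀ + R = [549/31]
step 1: K = P̄·Hᵀ·S⁻¹ = [76/183; 38/183]
step 1: x' = x̄ + K·y = [-107/183, 953/183]
step 1: P' = (I − K·H)·P̄ = [38/61 19/61; 19/61 13521/61]

step 0: x' = [-1, 2], P' = [21/31 12/31; 12/31 742/31]
step 1: x' = [-107/183, 953/183], P' = [38/61 19/61; 19/61 13521/61]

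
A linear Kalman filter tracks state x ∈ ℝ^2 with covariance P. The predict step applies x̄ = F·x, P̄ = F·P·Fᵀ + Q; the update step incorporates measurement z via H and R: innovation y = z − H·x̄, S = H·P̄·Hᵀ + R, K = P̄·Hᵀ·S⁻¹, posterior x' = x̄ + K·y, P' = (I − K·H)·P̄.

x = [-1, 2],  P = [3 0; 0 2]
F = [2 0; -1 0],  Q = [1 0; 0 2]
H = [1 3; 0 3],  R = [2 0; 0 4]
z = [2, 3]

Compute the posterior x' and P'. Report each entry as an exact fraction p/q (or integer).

x' = [-653/447, 161/149]
P' = [1670/447 -132/149; -132/149 52/149]

x̄ = F·x = [-2, 1]
P̄ = F·P·Fᵀ + Q = [13 -6; -6 5]
y = z − H·x̄ = [1, 0]
S = H·P̄·Hᵀ + R = [24 27; 27 49]
K = P̄·Hᵀ·S⁻¹ = [241/447 -99/149; 12/149 39/149]
x' = x̄ + K·y = [-653/447, 161/149]
P' = (I − K·H)·P̄ = [1670/447 -132/149; -132/149 52/149]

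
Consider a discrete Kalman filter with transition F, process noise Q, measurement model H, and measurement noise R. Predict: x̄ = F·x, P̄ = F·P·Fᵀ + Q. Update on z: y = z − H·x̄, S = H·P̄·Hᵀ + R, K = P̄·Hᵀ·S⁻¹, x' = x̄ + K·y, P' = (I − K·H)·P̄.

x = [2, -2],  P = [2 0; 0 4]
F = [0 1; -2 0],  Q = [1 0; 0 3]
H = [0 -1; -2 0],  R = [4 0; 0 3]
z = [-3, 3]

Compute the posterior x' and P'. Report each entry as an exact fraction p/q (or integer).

x' = [-36/23, 17/15]
P' = [15/23 0; 0 44/15]

x̄ = F·x = [-2, -4]
P̄ = F·P·Fᵀ + Q = [5 0; 0 11]
y = z − H·x̄ = [-7, -1]
S = H·P̄·Hᵀ + R = [15 0; 0 23]
K = P̄·Hᵀ·S⁻¹ = [0 -10/23; -11/15 0]
x' = x̄ + K·y = [-36/23, 17/15]
P' = (I − K·H)·P̄ = [15/23 0; 0 44/15]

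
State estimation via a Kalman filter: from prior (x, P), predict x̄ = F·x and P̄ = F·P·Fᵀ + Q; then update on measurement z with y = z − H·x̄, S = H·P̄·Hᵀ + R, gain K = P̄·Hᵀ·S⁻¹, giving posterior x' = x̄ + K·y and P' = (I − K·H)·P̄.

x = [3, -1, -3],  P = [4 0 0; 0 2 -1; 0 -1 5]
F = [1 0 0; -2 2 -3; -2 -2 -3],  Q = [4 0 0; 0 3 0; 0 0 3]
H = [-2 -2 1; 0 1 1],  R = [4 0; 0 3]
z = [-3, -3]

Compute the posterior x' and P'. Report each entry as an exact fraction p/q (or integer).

x' = [129129/30923, -85942/30923, -103/1819]
P' = [150040/30923 -98616/30923 5088/1819; -98616/30923 88561/30923 -2918/1819; 5088/1819 -2918/1819 352/107]

x̄ = F·x = [3, 1, 5]
P̄ = F·P·Fᵀ + Q = [8 -8 -8; -8 84 53; -8 53 60]
y = z − H·x̄ = [0, -9]
S = H·P̄·Hᵀ + R = [188 -129; -129 253]
K = P̄·Hᵀ·S⁻¹ = [-4088/30923 -4040/30923; -7374/30923 12985/30923; 411/1819 1022/1819]
x' = x̄ + K·y = [129129/30923, -85942/30923, -103/1819]
P' = (I − K·H)·P̄ = [150040/30923 -98616/30923 5088/1819; -98616/30923 88561/30923 -2918/1819; 5088/1819 -2918/1819 352/107]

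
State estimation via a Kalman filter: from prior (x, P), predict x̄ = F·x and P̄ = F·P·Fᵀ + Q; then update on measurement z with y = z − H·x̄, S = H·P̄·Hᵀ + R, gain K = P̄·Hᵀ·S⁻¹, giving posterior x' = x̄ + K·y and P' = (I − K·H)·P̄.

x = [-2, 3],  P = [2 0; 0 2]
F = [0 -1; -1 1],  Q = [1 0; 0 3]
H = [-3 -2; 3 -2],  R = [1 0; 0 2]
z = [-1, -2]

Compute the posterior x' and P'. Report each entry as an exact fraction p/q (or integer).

x̄ = F·x = [-3, 5]
P̄ = F·P·Fᵀ + Q = [3 -2; -2 7]
y = z − H·x̄ = [0, 17]
S = H·P̄·Hᵀ + R = [32 1; 1 81]
K = P̄·Hᵀ·S⁻¹ = [-418/2591 421/2591; -628/2591 -632/2591]
x' = x̄ + K·y = [-616/2591, 2211/2591]
P' = (I − K·H)·P̄ = [210/2591 -106/2591; -106/2591 473/2591]

x' = [-616/2591, 2211/2591]
P' = [210/2591 -106/2591; -106/2591 473/2591]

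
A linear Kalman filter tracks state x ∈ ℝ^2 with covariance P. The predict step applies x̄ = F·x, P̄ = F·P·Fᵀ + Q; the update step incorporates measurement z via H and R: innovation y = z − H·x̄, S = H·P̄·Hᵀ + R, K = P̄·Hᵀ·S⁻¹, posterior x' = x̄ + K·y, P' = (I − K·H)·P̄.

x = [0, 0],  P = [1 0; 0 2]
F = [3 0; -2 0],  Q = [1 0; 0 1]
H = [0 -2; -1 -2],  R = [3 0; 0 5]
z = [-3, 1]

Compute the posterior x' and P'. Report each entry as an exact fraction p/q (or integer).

x̄ = F·x = [0, 0]
P̄ = F·P·Fᵀ + Q = [10 -6; -6 5]
y = z − H·x̄ = [-3, 1]
S = H·P̄·Hᵀ + R = [23 8; 8 11]
K = P̄·Hᵀ·S⁻¹ = [116/189 -50/189; -26/63 -4/63]
x' = x̄ + K·y = [-398/189, 74/63]
P' = (I − K·H)·P̄ = [598/189 -58/63; -58/63 13/21]

x' = [-398/189, 74/63]
P' = [598/189 -58/63; -58/63 13/21]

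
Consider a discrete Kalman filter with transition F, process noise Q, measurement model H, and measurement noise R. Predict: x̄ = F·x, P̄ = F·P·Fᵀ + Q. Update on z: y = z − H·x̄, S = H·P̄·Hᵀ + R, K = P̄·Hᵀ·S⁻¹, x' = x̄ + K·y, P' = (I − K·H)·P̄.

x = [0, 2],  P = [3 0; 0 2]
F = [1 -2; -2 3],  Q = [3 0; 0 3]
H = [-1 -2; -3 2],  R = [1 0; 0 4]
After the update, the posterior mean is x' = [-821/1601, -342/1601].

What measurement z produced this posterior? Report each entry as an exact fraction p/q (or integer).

x̄ = F·x = [-4, 6]
P̄ = F·P·Fᵀ + Q = [14 -18; -18 33]
S = H·P̄·Hᵀ + R = [75 -162; -162 478]
K = P̄·Hᵀ·S⁻¹ = [-1060/4803 -381/1601; -584/1601 204/1601]
x' − x̄ = [5583/1601, -9948/1601] = K·y
y = (KᵀK)⁻¹·Kᵀ·(x' − x̄) = [9, -23]
z = y + H·x̄ = [9, -23] + [-8, 24] = [1, 1]

z = [1, 1]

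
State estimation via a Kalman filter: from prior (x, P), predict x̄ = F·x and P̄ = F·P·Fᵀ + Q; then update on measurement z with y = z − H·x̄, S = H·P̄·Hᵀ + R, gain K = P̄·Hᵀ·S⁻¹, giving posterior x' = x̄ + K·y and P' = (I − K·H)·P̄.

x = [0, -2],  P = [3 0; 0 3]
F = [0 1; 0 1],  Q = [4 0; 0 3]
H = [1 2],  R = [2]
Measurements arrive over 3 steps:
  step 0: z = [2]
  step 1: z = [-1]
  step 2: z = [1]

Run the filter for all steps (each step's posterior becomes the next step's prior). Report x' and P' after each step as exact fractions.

step 0: x̄ = F·x = [-2, -2]
step 0: P̄ = F·P·Fᵀ + Q = [7 3; 3 6]
step 0: y = z − H·x̄ = [8]
step 0: S = H·P̄·Hᵀ + R = [45]
step 0: K = P̄·Hᵀ·S⁻¹ = [13/45; 1/3]
step 0: x' = x̄ + K·y = [14/45, 2/3]
step 0: P' = (I − K·H)·P̄ = [146/45 -4/3; -4/3 1]
step 1: x̄ = F·x = [2/3, 2/3]
step 1: P̄ = F·P·Fᵀ + Q = [5 1; 1 4]
step 1: y = z − H·x̄ = [-3]
step 1: S = H·P̄·Hᵀ + R = [27]
step 1: K = P̄·Hᵀ·S⁻¹ = [7/27; 1/3]
step 1: x' = x̄ + K·y = [-1/9, -1/3]
step 1: P' = (I − K·H)·P̄ = [86/27 -4/3; -4/3 1]
step 2: x̄ = F·x = [-1/3, -1/3]
step 2: P̄ = F·P·Fᵀ + Q = [5 1; 1 4]
step 2: y = z − H·x̄ = [2]
step 2: S = H·P̄·Hᵀ + R = [27]
step 2: K = P̄·Hᵀ·S⁻¹ = [7/27; 1/3]
step 2: x' = x̄ + K·y = [5/27, 1/3]
step 2: P' = (I − K·H)·P̄ = [86/27 -4/3; -4/3 1]

step 0: x' = [14/45, 2/3], P' = [146/45 -4/3; -4/3 1]
step 1: x' = [-1/9, -1/3], P' = [86/27 -4/3; -4/3 1]
step 2: x' = [5/27, 1/3], P' = [86/27 -4/3; -4/3 1]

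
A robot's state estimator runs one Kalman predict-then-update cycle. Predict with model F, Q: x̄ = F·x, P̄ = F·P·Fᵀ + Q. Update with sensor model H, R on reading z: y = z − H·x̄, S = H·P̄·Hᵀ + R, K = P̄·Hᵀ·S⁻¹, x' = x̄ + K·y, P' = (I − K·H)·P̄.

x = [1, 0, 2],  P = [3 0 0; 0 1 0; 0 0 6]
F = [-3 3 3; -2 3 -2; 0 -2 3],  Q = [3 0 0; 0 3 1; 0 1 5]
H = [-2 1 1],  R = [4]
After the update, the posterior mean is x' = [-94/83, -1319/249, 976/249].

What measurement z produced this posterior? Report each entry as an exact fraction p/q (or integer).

z = [1]

x̄ = F·x = [3, -6, 6]
P̄ = F·P·Fᵀ + Q = [93 -9 48; -9 48 -41; 48 -41 63]
S = H·P̄·Hᵀ + R = [249]
K = P̄·Hᵀ·S⁻¹ = [-49/83; 25/249; -74/249]
x' − x̄ = [-343/83, 175/249, -518/249] = K·y
y = (KᵀK)⁻¹·Kᵀ·(x' − x̄) = [7]
z = y + H·x̄ = [7] + [-6] = [1]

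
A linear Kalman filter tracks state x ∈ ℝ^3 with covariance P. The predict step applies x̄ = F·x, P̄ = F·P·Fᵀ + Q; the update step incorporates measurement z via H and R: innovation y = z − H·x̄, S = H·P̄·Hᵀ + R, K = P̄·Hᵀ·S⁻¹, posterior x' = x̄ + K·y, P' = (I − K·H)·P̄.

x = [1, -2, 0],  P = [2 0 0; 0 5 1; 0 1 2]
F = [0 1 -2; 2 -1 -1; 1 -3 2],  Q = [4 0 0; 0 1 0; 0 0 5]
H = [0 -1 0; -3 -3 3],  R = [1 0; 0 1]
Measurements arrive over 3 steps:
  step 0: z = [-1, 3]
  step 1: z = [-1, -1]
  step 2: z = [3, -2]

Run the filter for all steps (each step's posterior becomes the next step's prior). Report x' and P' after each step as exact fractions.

step 0: x̄ = F·x = [-2, 4, 7]
step 0: P̄ = F·P·Fᵀ + Q = [13 0 -15; 0 18 16; -15 16 48]
step 0: y = z − H·x̄ = [3, -12]
step 0: S = H·P̄·Hᵀ + R = [19 6; 6 694]
step 0: K = P̄·Hᵀ·S⁻¹ = [252/6575 -798/6575; -6228/6575 -3/6575; -239/263 111/526]
step 0: x' = x̄ + K·y = [-2818/6575, 7652/6575, 458/263]
step 0: P' = (I − K·H)·P̄ = [18443/6575 -252/6575 717/263; -252/6575 6228/6575 239/263; 717/263 239/263 1949/526]
step 1: x̄ = F·x = [-15248/6575, -24738/6575, -2874/6575]
step 1: P̄ = F·P·Fᵀ + Q = [106078/6575 -23732/6575 -104436/6575; -23732/6575 104391/13150 68359/6575; -104436/6575 68359/6575 206332/6575]
step 1: y = z − H·x̄ = [-31313/6575, -117911/6575]
step 1: S = H·P̄·Hᵀ + R = [117541/13150 -239373/13150; -239373/13150 7020469/13150]
step 1: K = P̄·Hᵀ·S⁻¹ = [2469815/29197472 -4576641/29197472; -51374475/58394944 239373/58394944; -11628659/14598736 2627973/14598736]
step 1: x' = x̄ + K·y = [162509/1824842, 1291731/3649684, 116963/912421]
step 1: P' = (I − K·H)·P̄ = [36052723/14598736 -2469815/29197472 17027521/7299368; -2469815/29197472 51374475/58394944 11628659/14598736; 17027521/7299368 11628659/14598736 11639923/3649684]
step 2: x̄ = F·x = [1967/20164, -1109547/3649684, -2614471/3649684]
step 2: P̄ = F·P·Fᵀ + Q = [4662159/322624 -1033935/322624 -4443875/322624; -1033935/322624 440758875/58394944 559820223/58394944; -4443875/322624 559820223/58394944 1659853779/58394944]
step 2: y = z − H·x̄ = [9839505/3649684, -1716515/3649684]
step 2: S = H·P̄·Hᵀ + R = [499153819/58394944 -918610749/58394944; -918610749/58394944 27591386347/58394944]
step 2: K = P̄·Hᵀ·S⁻¹ = [2781809394/31628227849 -4931823921/31628227849; -27686601228/31628227849 131230107/31628227849; -24948535203/31628227849 40028657010/221397594943]
step 2: x' = x̄ + K·y = [12904591262/31628227849, -84319824672/31628227849, -648252297937/221397594943]
step 2: P' = (I − K·H)·P̄ = [77951746311/31628227849 -2781809394/31628227849 73525995610/31628227849; -2781809394/31628227849 27686601228/31628227849 24948535203/31628227849; 73525995610/31628227849 24948535203/31628227849 702664601361/221397594943]

step 0: x' = [-2818/6575, 7652/6575, 458/263], P' = [18443/6575 -252/6575 717/263; -252/6575 6228/6575 239/263; 717/263 239/263 1949/526]
step 1: x' = [162509/1824842, 1291731/3649684, 116963/912421], P' = [36052723/14598736 -2469815/29197472 17027521/7299368; -2469815/29197472 51374475/58394944 11628659/14598736; 17027521/7299368 11628659/14598736 11639923/3649684]
step 2: x' = [12904591262/31628227849, -84319824672/31628227849, -648252297937/221397594943], P' = [77951746311/31628227849 -2781809394/31628227849 73525995610/31628227849; -2781809394/31628227849 27686601228/31628227849 24948535203/31628227849; 73525995610/31628227849 24948535203/31628227849 702664601361/221397594943]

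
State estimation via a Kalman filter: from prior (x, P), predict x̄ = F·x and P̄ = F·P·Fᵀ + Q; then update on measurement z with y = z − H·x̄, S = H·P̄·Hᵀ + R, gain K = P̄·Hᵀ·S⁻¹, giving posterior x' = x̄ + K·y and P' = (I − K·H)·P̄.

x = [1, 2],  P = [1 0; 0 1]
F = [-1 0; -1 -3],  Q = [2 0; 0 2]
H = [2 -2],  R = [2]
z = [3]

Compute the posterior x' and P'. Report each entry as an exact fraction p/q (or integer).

x̄ = F·x = [-1, -7]
P̄ = F·P·Fᵀ + Q = [3 1; 1 12]
y = z − H·x̄ = [-9]
S = H·P̄·Hᵀ + R = [54]
K = P̄·Hᵀ·S⁻¹ = [2/27; -11/27]
x' = x̄ + K·y = [-5/3, -10/3]
P' = (I − K·H)·P̄ = [73/27 71/27; 71/27 82/27]

x' = [-5/3, -10/3]
P' = [73/27 71/27; 71/27 82/27]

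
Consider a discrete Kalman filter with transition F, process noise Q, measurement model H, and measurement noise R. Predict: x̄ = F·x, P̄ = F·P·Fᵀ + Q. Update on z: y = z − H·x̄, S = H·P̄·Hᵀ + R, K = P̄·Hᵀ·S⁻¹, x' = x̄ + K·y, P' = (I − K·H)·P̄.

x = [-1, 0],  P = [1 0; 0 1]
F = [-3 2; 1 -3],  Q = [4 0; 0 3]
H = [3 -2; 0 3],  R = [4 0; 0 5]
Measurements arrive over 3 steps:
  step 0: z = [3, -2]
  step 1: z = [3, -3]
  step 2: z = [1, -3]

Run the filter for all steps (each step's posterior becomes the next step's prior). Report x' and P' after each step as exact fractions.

step 0: x̄ = F·x = [3, -1]
step 0: P̄ = F·P·Fᵀ + Q = [17 -9; -9 13]
step 0: y = z − H·x̄ = [-8, 1]
step 0: S = H·P̄·Hᵀ + R = [317 -159; -159 122]
step 0: K = P̄·Hᵀ·S⁻¹ = [4125/13393 2412/13393; -265/13393 3936/13393]
step 0: x' = x̄ + K·y = [9591/13393, -7337/13393]
step 0: P' = (I − K·H)·P̄ = [8180/13393 4020/13393; 4020/13393 6560/13393]
step 1: x̄ = F·x = [-43447/13393, 31602/13393]
step 1: P̄ = F·P·Fᵀ + Q = [105192/13393 -19680/13393; -19680/13393 83279/13393]
step 1: y = z − H·x̄ = [233724/13393, -134985/13393]
step 1: S = H·P̄·Hᵀ + R = [1569576/13393 -676794/13393; -676794/13393 816476/13393]
step 1: K = P̄·Hᵀ·S⁻¹ = [1554536/5123765 918084/5123765; -112799/6148518 297985/1024753]
step 1: x' = x̄ + K·y = [1253833/5123765, -913405/1024753]
step 1: P' = (I − K·H)·P̄ = [3092808/5123765 306028/1024753; 306028/1024753 1489925/3074259]
step 2: x̄ = F·x = [-12895549/5123765, 14954908/5123765]
step 2: P̄ = F·P·Fᵀ + Q = [119704456/15371295 -7346134/5123765; -7346134/5123765 31632138/5123765]
step 2: y = z − H·x̄ = [73720228/5123765, -60236019/5123765]
step 2: S = H·P̄·Hᵀ + R = [594290588/5123765 -255908034/5123765; -255908034/5123765 310308067/5123765]
step 2: K = P̄·Hᵀ·S⁻¹ = [879836007/2901290402 259769751/1450645201; -213256695/11605161608 1686572523/5802580804]
step 2: x' = x̄ + K·y = [-375408788/1450645201, -4425655459/5802580804]
step 2: P' = (I − K·H)·P̄ = [2625571184/4351935603 432949585/1450645201; 432949585/1450645201 2810954205/5802580804]

step 0: x' = [9591/13393, -7337/13393], P' = [8180/13393 4020/13393; 4020/13393 6560/13393]
step 1: x' = [1253833/5123765, -913405/1024753], P' = [3092808/5123765 306028/1024753; 306028/1024753 1489925/3074259]
step 2: x' = [-375408788/1450645201, -4425655459/5802580804], P' = [2625571184/4351935603 432949585/1450645201; 432949585/1450645201 2810954205/5802580804]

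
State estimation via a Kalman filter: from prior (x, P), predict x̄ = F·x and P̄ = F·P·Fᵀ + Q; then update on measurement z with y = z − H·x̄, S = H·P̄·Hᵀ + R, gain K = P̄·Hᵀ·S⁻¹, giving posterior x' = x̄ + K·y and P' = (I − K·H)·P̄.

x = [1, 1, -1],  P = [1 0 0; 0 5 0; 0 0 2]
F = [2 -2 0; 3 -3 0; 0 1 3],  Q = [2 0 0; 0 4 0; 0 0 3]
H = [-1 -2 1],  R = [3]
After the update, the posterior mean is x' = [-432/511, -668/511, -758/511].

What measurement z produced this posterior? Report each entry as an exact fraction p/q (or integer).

x̄ = F·x = [0, 0, -2]
P̄ = F·P·Fᵀ + Q = [26 36 -10; 36 58 -15; -10 -15 26]
S = H·P̄·Hᵀ + R = [511]
K = P̄·Hᵀ·S⁻¹ = [-108/511; -167/511; 66/511]
x' − x̄ = [-432/511, -668/511, 264/511] = K·y
y = (KᵀK)⁻¹·Kᵀ·(x' − x̄) = [4]
z = y + H·x̄ = [4] + [-2] = [2]

z = [2]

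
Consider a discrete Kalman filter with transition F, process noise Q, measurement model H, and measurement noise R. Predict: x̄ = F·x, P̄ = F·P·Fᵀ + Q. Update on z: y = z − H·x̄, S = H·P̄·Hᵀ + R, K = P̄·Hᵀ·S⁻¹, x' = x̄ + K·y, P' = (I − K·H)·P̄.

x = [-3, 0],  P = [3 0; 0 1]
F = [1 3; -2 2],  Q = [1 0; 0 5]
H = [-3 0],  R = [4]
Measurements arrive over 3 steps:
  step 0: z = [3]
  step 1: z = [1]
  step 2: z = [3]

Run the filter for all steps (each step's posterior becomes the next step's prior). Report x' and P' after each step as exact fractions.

step 0: x' = [-129/121, 6], P' = [52/121 0; 0 21]
step 1: x' = [-30465/103931, 292206/103931], P' = [46084/103931 30284/103931; 30284/103931 901569/103931]
step 2: x' = [-18156987/19107071, 11766732/19107071], P' = [8445840/19107071 5196110/19107071; 5196110/19107071 163362820/19107071]

step 0: x̄ = F·x = [-3, 6]
step 0: P̄ = F·P·Fᵀ + Q = [13 0; 0 21]
step 0: y = z − H·x̄ = [-6]
step 0: S = H·P̄·Hᵀ + R = [121]
step 0: K = P̄·Hᵀ·S⁻¹ = [-39/121; 0]
step 0: x' = x̄ + K·y = [-129/121, 6]
step 0: P' = (I − K·H)·P̄ = [52/121 0; 0 21]
step 1: x̄ = F·x = [2049/121, 1710/121]
step 1: P̄ = F·P·Fᵀ + Q = [23042/121 15142/121; 15142/121 10977/121]
step 1: y = z − H·x̄ = [6268/121]
step 1: S = H·P̄·Hᵀ + R = [207862/121]
step 1: K = P̄·Hᵀ·S⁻¹ = [-34563/103931; -22713/103931]
step 1: x' = x̄ + K·y = [-30465/103931, 292206/103931]
step 1: P' = (I − K·H)·P̄ = [46084/103931 30284/103931; 30284/103931 901569/103931]
step 2: x̄ = F·x = [846153/103931, 645342/103931]
step 2: P̄ = F·P·Fᵀ + Q = [8445840/103931 5196110/103931; 5196110/103931 4067995/103931]
step 2: y = z − H·x̄ = [2850252/103931]
step 2: S = H·P̄·Hᵀ + R = [76428284/103931]
step 2: K = P̄·Hᵀ·S⁻¹ = [-6334380/19107071; -7794165/38214142]
step 2: x' = x̄ + K·y = [-18156987/19107071, 11766732/19107071]
step 2: P' = (I − K·H)·P̄ = [8445840/19107071 5196110/19107071; 5196110/19107071 163362820/19107071]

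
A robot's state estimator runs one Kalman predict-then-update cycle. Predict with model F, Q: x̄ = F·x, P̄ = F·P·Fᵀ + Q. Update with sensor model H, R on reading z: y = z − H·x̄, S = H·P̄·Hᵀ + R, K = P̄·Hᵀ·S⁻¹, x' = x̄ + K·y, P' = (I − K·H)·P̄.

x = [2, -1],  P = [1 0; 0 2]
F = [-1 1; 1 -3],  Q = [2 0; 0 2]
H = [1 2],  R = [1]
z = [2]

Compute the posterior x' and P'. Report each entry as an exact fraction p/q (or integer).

x̄ = F·x = [-3, 5]
P̄ = F·P·Fᵀ + Q = [5 -7; -7 21]
y = z − H·x̄ = [-5]
S = H·P̄·Hᵀ + R = [62]
K = P̄·Hᵀ·S⁻¹ = [-9/62; 35/62]
x' = x̄ + K·y = [-141/62, 135/62]
P' = (I − K·H)·P̄ = [229/62 -119/62; -119/62 77/62]

x' = [-141/62, 135/62]
P' = [229/62 -119/62; -119/62 77/62]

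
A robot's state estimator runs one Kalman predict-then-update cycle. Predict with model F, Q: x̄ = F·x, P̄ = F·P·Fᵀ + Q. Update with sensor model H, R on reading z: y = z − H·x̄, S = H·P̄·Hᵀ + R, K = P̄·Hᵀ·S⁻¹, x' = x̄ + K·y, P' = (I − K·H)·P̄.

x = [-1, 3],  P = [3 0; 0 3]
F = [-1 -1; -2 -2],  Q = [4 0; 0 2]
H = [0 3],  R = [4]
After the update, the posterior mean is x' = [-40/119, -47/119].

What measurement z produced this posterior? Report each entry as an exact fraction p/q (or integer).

x̄ = F·x = [-2, -4]
P̄ = F·P·Fᵀ + Q = [10 12; 12 26]
S = H·P̄·Hᵀ + R = [238]
K = P̄·Hᵀ·S⁻¹ = [18/119; 39/119]
x' − x̄ = [198/119, 429/119] = K·y
y = (KᵀK)⁻¹·Kᵀ·(x' − x̄) = [11]
z = y + H·x̄ = [11] + [-12] = [-1]

z = [-1]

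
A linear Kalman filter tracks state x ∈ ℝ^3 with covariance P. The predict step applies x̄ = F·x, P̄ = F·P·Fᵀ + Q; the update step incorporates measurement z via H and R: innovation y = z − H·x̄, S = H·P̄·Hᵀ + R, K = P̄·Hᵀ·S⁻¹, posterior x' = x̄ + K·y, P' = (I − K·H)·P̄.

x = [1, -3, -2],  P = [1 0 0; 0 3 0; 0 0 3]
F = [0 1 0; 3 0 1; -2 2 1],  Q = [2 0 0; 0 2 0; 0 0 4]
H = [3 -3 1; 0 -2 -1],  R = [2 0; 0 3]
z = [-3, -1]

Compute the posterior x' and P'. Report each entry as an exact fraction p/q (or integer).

x' = [39/106, 151/159, -2333/1590]
P' = [197/106 123/106 -498/265; 123/106 146/159 -317/318; -498/265 -317/318 1009/318]

x̄ = F·x = [-3, 1, -10]
P̄ = F·P·Fᵀ + Q = [5 0 6; 0 14 -3; 6 -3 23]
y = z − H·x̄ = [19, -9]
S = H·P̄·Hᵀ + R = [250 40; 40 70]
K = P̄·Hᵀ·S⁻¹ = [57/530 -39/265; -43/318 -89/318; 209/795 -125/318]
x' = x̄ + K·y = [39/106, 151/159, -2333/1590]
P' = (I − K·H)·P̄ = [197/106 123/106 -498/265; 123/106 146/159 -317/318; -498/265 -317/318 1009/318]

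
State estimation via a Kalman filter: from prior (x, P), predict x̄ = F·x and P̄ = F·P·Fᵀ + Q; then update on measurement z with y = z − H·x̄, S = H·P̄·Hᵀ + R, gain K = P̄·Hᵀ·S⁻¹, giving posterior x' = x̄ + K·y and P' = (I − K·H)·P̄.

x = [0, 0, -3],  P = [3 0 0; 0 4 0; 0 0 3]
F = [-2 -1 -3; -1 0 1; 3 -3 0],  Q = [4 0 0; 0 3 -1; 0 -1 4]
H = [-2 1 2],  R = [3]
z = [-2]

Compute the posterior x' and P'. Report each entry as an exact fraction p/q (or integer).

x̄ = F·x = [9, -3, 0]
P̄ = F·P·Fᵀ + Q = [47 -3 -6; -3 9 -10; -6 -10 67]
y = z − H·x̄ = [19]
S = H·P̄·Hᵀ + R = [488]
K = P̄·Hᵀ·S⁻¹ = [-109/488; -5/488; 17/61]
x' = x̄ + K·y = [2321/488, -1559/488, 323/61]
P' = (I − K·H)·P̄ = [11055/488 -2009/488 1487/61; -2009/488 4367/488 -525/61; 1487/61 -525/61 1775/61]

x' = [2321/488, -1559/488, 323/61]
P' = [11055/488 -2009/488 1487/61; -2009/488 4367/488 -525/61; 1487/61 -525/61 1775/61]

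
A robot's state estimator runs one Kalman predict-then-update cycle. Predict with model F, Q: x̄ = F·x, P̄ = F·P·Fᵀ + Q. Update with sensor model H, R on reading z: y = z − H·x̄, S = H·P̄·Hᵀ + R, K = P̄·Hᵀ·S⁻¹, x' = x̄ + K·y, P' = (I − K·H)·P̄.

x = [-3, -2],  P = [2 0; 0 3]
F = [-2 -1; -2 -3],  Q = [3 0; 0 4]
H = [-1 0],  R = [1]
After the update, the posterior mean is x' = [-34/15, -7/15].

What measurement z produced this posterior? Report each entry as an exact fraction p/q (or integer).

x̄ = F·x = [8, 12]
P̄ = F·P·Fᵀ + Q = [14 17; 17 39]
S = H·P̄·Hᵀ + R = [15]
K = P̄·Hᵀ·S⁻¹ = [-14/15; -17/15]
x' − x̄ = [-154/15, -187/15] = K·y
y = (KᵀK)⁻¹·Kᵀ·(x' − x̄) = [11]
z = y + H·x̄ = [11] + [-8] = [3]

z = [3]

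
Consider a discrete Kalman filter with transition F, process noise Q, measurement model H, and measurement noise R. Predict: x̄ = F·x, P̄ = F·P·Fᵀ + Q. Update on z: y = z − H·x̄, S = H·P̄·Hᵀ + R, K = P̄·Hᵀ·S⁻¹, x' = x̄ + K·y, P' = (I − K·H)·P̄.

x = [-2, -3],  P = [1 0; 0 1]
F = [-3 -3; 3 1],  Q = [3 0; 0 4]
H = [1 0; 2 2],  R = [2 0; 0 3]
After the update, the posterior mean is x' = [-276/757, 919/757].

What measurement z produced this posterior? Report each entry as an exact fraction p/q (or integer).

x̄ = F·x = [15, -9]
P̄ = F·P·Fᵀ + Q = [21 -12; -12 14]
S = H·P̄·Hᵀ + R = [23 18; 18 47]
K = P̄·Hᵀ·S⁻¹ = [663/757 36/757; -636/757 308/757]
x' − x̄ = [-11631/757, 7732/757] = K·y
y = (KᵀK)⁻¹·Kᵀ·(x' − x̄) = [-17, -10]
z = y + H·x̄ = [-17, -10] + [15, 12] = [-2, 2]

z = [-2, 2]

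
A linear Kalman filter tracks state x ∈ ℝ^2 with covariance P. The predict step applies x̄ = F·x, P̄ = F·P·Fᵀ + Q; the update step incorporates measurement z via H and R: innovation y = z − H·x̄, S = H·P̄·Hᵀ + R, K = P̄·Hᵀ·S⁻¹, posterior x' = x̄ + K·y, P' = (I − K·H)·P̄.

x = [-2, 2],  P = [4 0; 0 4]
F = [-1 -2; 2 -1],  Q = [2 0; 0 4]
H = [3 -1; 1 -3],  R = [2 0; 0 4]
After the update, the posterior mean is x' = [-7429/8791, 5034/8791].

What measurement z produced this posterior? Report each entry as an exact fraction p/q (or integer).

z = [-3, -3]

x̄ = F·x = [-2, -6]
P̄ = F·P·Fᵀ + Q = [22 0; 0 24]
S = H·P̄·Hᵀ + R = [224 138; 138 242]
K = P̄·Hᵀ·S⁻¹ = [3234/8791 -1045/8791; 1032/8791 -3204/8791]
x' − x̄ = [10153/8791, 57780/8791] = K·y
y = (KᵀK)⁻¹·Kᵀ·(x' − x̄) = [-3, -19]
z = y + H·x̄ = [-3, -19] + [0, 16] = [-3, -3]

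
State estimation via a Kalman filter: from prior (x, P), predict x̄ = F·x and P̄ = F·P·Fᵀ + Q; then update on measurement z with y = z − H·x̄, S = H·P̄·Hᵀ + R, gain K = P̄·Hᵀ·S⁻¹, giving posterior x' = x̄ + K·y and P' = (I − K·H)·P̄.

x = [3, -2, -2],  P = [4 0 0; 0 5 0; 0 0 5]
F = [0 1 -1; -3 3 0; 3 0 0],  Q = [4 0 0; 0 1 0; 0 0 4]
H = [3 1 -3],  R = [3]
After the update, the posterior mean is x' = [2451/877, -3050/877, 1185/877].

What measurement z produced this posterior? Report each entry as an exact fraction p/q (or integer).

x̄ = F·x = [0, -15, 9]
P̄ = F·P·Fᵀ + Q = [14 15 0; 15 82 -36; 0 -36 40]
S = H·P̄·Hᵀ + R = [877]
K = P̄·Hᵀ·S⁻¹ = [57/877; 235/877; -156/877]
x' − x̄ = [2451/877, 10105/877, -6708/877] = K·y
y = (KᵀK)⁻¹·Kᵀ·(x' − x̄) = [43]
z = y + H·x̄ = [43] + [-42] = [1]

z = [1]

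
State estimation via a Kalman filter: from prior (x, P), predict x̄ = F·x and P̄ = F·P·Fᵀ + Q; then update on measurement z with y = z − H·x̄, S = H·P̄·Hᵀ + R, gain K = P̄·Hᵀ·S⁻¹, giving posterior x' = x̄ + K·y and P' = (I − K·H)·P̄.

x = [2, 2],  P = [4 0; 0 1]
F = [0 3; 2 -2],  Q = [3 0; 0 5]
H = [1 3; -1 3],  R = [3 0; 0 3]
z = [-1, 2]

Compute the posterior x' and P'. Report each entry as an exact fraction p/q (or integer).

x' = [-232/405, 77/405]
P' = [532/405 -2/405; -2/405 67/405]

x̄ = F·x = [6, 0]
P̄ = F·P·Fᵀ + Q = [12 -6; -6 25]
y = z − H·x̄ = [-7, 8]
S = H·P̄·Hᵀ + R = [204 213; 213 276]
K = P̄·Hᵀ·S⁻¹ = [526/1215 -538/1215; 199/1215 203/1215]
x' = x̄ + K·y = [-232/405, 77/405]
P' = (I − K·H)·P̄ = [532/405 -2/405; -2/405 67/405]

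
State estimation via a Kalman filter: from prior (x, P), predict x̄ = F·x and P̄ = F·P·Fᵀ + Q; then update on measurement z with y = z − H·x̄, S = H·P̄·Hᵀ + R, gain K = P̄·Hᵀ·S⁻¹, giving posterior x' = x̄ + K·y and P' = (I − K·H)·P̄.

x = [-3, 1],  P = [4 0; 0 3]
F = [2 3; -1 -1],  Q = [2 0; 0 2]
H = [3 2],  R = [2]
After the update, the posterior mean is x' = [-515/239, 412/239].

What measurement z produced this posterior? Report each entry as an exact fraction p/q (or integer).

x̄ = F·x = [-3, 2]
P̄ = F·P·Fᵀ + Q = [45 -17; -17 9]
S = H·P̄·Hᵀ + R = [239]
K = P̄·Hᵀ·S⁻¹ = [101/239; -33/239]
x' − x̄ = [202/239, -66/239] = K·y
y = (KᵀK)⁻¹·Kᵀ·(x' − x̄) = [2]
z = y + H·x̄ = [2] + [-5] = [-3]

z = [-3]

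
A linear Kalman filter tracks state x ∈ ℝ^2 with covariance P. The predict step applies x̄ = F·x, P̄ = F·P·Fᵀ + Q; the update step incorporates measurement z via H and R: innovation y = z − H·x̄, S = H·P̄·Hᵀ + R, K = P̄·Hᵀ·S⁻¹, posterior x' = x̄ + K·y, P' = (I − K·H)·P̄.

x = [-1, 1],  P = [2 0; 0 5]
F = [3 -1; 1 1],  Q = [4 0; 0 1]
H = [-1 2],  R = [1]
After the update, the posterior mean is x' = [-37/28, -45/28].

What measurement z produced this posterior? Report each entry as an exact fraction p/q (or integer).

x̄ = F·x = [-4, 0]
P̄ = F·P·Fᵀ + Q = [27 1; 1 8]
S = H·P̄·Hᵀ + R = [56]
K = P̄·Hᵀ·S⁻¹ = [-25/56; 15/56]
x' − x̄ = [75/28, -45/28] = K·y
y = (KᵀK)⁻¹·Kᵀ·(x' − x̄) = [-6]
z = y + H·x̄ = [-6] + [4] = [-2]

z = [-2]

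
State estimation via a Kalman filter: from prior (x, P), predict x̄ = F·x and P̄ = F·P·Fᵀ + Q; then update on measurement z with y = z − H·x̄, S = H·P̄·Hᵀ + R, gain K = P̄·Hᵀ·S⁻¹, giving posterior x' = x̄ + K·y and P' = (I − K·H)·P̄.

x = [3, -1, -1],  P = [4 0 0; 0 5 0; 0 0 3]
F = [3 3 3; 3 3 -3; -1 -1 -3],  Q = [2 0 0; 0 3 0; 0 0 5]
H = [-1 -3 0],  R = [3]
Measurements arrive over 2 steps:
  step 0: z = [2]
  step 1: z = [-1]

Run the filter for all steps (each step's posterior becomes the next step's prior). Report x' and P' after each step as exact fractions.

step 0: x' = [-1099/359, 135/359, 791/359], P' = [20994/359 -6930/359 -15714/359; -6930/359 9627/1436 10449/718; -15714/359 10449/718 13990/359]
step 1: x' = [-4696903/1699742, 4247757/3399484, 1912667/849871], P' = [198358491/3399484 -66215943/3399484 -149939073/3399484; -66215943/3399484 5809233/849871 50431707/3399484; -149939073/3399484 50431707/3399484 134520731/3399484]

step 0: x̄ = F·x = [3, 9, 1]
step 0: P̄ = F·P·Fᵀ + Q = [110 54 -54; 54 111 0; -54 0 41]
step 0: y = z − H·x̄ = [32]
step 0: S = H·P̄·Hᵀ + R = [1436]
step 0: K = P̄·Hᵀ·S⁻¹ = [-68/359; -387/1436; 27/718]
step 0: x' = x̄ + K·y = [-1099/359, 135/359, 791/359]
step 0: P' = (I − K·H)·P̄ = [20994/359 -6930/359 -15714/359; -6930/359 9627/1436 10449/718; -15714/359 10449/718 13990/359]
step 1: x̄ = F·x = [-519/359, -5265/359, -1409/359]
step 1: P̄ = F·P·Fᵀ + Q = [94735/1436 -160173/1436 -114633/1436; -160173/1436 1606659/1436 640899/1436; -114633/1436 640899/1436 297235/1436]
step 1: y = z − H·x̄ = [-16673/359]
step 1: S = H·P̄·Hᵀ + R = [3399484/359]
step 1: K = P̄·Hᵀ·S⁻¹ = [48223/1699742; -1164951/3399484; -113004/849871]
step 1: x' = x̄ + K·y = [-4696903/1699742, 4247757/3399484, 1912667/849871]
step 1: P' = (I − K·H)·P̄ = [198358491/3399484 -66215943/3399484 -149939073/3399484; -66215943/3399484 5809233/849871 50431707/3399484; -149939073/3399484 50431707/3399484 134520731/3399484]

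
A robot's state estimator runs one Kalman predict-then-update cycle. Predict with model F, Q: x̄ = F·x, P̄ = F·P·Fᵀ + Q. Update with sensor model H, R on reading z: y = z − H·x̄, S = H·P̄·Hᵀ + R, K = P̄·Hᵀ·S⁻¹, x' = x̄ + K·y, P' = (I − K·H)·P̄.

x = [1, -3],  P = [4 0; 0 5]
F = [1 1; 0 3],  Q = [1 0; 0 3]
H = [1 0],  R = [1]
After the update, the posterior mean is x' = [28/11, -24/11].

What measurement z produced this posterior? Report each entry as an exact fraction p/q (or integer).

z = [3]

x̄ = F·x = [-2, -9]
P̄ = F·P·Fᵀ + Q = [10 15; 15 48]
S = H·P̄·Hᵀ + R = [11]
K = P̄·Hᵀ·S⁻¹ = [10/11; 15/11]
x' − x̄ = [50/11, 75/11] = K·y
y = (KᵀK)⁻¹·Kᵀ·(x' − x̄) = [5]
z = y + H·x̄ = [5] + [-2] = [3]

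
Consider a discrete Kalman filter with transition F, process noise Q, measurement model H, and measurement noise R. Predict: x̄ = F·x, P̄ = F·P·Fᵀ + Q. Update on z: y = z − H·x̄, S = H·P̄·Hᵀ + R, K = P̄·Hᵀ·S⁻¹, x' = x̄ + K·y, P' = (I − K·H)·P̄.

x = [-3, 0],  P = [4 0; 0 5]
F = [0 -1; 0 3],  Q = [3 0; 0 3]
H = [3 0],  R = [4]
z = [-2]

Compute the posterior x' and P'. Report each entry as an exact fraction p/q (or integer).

x' = [-12/19, 45/38]
P' = [8/19 -15/19; -15/19 1623/76]

x̄ = F·x = [0, 0]
P̄ = F·P·Fᵀ + Q = [8 -15; -15 48]
y = z − H·x̄ = [-2]
S = H·P̄·Hᵀ + R = [76]
K = P̄·Hᵀ·S⁻¹ = [6/19; -45/76]
x' = x̄ + K·y = [-12/19, 45/38]
P' = (I − K·H)·P̄ = [8/19 -15/19; -15/19 1623/76]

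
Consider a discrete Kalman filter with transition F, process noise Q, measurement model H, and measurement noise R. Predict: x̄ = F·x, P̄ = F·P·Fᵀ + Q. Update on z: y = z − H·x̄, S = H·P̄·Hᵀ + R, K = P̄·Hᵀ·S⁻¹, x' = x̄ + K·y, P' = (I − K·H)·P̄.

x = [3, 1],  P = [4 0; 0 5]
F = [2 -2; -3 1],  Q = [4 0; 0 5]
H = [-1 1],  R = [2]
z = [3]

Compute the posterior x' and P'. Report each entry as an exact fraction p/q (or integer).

x̄ = F·x = [4, -8]
P̄ = F·P·Fᵀ + Q = [40 -34; -34 46]
y = z − H·x̄ = [15]
S = H·P̄·Hᵀ + R = [156]
K = P̄·Hᵀ·S⁻¹ = [-37/78; 20/39]
x' = x̄ + K·y = [-81/26, -4/13]
P' = (I − K·H)·P̄ = [191/39 154/39; 154/39 194/39]

x' = [-81/26, -4/13]
P' = [191/39 154/39; 154/39 194/39]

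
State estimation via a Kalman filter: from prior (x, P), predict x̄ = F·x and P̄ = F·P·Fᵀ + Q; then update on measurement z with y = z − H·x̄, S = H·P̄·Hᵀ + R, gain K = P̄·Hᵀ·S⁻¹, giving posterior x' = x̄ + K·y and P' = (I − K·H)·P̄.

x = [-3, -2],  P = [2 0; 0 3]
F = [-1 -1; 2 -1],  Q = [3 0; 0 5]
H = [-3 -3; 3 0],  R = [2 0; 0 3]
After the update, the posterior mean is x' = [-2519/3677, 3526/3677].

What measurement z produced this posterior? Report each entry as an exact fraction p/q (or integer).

x̄ = F·x = [5, -4]
P̄ = F·P·Fᵀ + Q = [8 -1; -1 16]
S = H·P̄·Hᵀ + R = [200 -63; -63 75]
K = P̄·Hᵀ·S⁻¹ = [-21/3677 1159/3677; -1188/3677 -1145/3677]
x' − x̄ = [-20904/3677, 18234/3677] = K·y
y = (KᵀK)⁻¹·Kᵀ·(x' − x̄) = [2, -18]
z = y + H·x̄ = [2, -18] + [-3, 15] = [-1, -3]

z = [-1, -3]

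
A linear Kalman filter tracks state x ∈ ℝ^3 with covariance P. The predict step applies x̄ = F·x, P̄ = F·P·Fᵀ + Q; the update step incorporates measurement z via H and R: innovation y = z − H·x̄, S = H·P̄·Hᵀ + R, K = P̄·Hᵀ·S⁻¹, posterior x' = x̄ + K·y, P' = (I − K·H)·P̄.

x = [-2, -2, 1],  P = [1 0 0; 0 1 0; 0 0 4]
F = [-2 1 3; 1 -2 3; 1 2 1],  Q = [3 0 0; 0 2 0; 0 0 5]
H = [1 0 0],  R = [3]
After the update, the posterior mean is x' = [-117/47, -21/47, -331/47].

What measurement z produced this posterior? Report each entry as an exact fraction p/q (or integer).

x̄ = F·x = [5, 5, -5]
P̄ = F·P·Fᵀ + Q = [44 32 12; 32 43 9; 12 9 14]
S = H·P̄·Hᵀ + R = [47]
K = P̄·Hᵀ·S⁻¹ = [44/47; 32/47; 12/47]
x' − x̄ = [-352/47, -256/47, -96/47] = K·y
y = (KᵀK)⁻¹·Kᵀ·(x' − x̄) = [-8]
z = y + H·x̄ = [-8] + [5] = [-3]

z = [-3]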